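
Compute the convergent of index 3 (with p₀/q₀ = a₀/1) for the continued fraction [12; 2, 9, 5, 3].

Using pₖ = aₖpₖ₋₁ + pₖ₋₂, qₖ = aₖqₖ₋₁ + qₖ₋₂ (with p₋₁=1, p₋₂=0, q₋₁=0, q₋₂=1):
  k=0: a=12, p=12, q=1
  k=1: a=2, p=25, q=2
  k=2: a=9, p=237, q=19
  k=3: a=5, p=1210, q=97

1210/97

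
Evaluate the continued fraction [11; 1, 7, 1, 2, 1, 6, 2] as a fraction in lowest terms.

Using pₖ = aₖpₖ₋₁ + pₖ₋₂ and qₖ = aₖqₖ₋₁ + qₖ₋₂:
  k=0: a=11, p=11, q=1
  k=1: a=1, p=12, q=1
  k=2: a=7, p=95, q=8
  k=3: a=1, p=107, q=9
  k=4: a=2, p=309, q=26
  k=5: a=1, p=416, q=35
  k=6: a=6, p=2805, q=236
  k=7: a=2, p=6026, q=507

6026/507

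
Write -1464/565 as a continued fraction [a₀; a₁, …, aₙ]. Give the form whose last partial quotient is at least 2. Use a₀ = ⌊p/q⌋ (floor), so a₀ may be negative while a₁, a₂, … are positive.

-1464 = -3*565 + 231
565 = 2*231 + 103
231 = 2*103 + 25
103 = 4*25 + 3
25 = 8*3 + 1
3 = 3*1 + 0  (stop)
So -1464/565 = [-3; 2, 2, 4, 8, 3].

[-3; 2, 2, 4, 8, 3]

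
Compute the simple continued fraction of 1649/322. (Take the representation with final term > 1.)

1649 = 5×322 + 39
322 = 8×39 + 10
39 = 3×10 + 9
10 = 1×9 + 1
9 = 9×1 + 0  (stop)
So 1649/322 = [5; 8, 3, 1, 9].

[5; 8, 3, 1, 9]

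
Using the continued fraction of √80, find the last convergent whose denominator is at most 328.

2889/323

√80 = [8; 1, 16, …] (period length 2).
Convergents:
  p_0/q_0 = 8/1
  p_1/q_1 = 9/1
  p_2/q_2 = 152/17
  p_3/q_3 = 161/18
  p_4/q_4 = 2728/305
  p_5/q_5 = 2889/323
  p_6/q_6 = 48952/5473
q_5 = 323 ≤ 328 < 5473 = q_6, so the answer is 2889/323.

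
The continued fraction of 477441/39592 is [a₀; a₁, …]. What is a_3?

16

477441 = 12·39592 + 2337   →  a_0 = 12
39592 = 16·2337 + 2200   →  a_1 = 16
2337 = 1·2200 + 137   →  a_2 = 1
2200 = 16·137 + 8   →  a_3 = 16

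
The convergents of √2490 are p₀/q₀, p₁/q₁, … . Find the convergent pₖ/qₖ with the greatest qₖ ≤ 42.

√2490 = [49; 1, 8, 1, 98, …] (period length 4).
Convergents:
  p_0/q_0 = 49/1
  p_1/q_1 = 50/1
  p_2/q_2 = 449/9
  p_3/q_3 = 499/10
  p_4/q_4 = 49351/989
q_3 = 10 ≤ 42 < 989 = q_4, so the answer is 499/10.

499/10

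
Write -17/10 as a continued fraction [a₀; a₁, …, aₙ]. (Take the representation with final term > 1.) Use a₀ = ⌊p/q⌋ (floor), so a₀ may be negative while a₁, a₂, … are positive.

[-2; 3, 3]

-17 = -2*10 + 3
10 = 3*3 + 1
3 = 3*1 + 0  (stop)
So -17/10 = [-2; 3, 3].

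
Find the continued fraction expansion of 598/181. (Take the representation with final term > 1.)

[3; 3, 3, 2, 3, 2]

598 = 3·181 + 55
181 = 3·55 + 16
55 = 3·16 + 7
16 = 2·7 + 2
7 = 3·2 + 1
2 = 2·1 + 0  (stop)
So 598/181 = [3; 3, 3, 2, 3, 2].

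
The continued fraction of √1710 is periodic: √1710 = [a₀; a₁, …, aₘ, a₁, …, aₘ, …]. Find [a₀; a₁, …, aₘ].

[41; 2, 1, 5, 4, 5, 1, 2, 82]

a₀ = ⌊√1710⌋ = 41.
With m₀=0, d₀=1 and mₖ₊₁ = dₖaₖ − mₖ, dₖ₊₁ = (n − mₖ₊₁²)/dₖ, aₖ₊₁ = ⌊(a₀+mₖ₊₁)/dₖ₊₁⌋:
  k=1: m=41, d=29, a=2
  k=2: m=17, d=49, a=1
  k=3: m=32, d=14, a=5
  k=4: m=38, d=19, a=4
  k=5: m=38, d=14, a=5
  k=6: m=32, d=49, a=1
  k=7: m=17, d=29, a=2
  k=8: m=41, d=1, a=82
d=1 and a=2a₀=82 at k=8, so the next step gives (m, d) = (41, 29) again — its k=1 value — and the period has length 8.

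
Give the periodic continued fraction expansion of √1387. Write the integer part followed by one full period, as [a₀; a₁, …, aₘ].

a₀ = ⌊√1387⌋ = 37.

[37; 4, 8, 37, 8, 4, 74]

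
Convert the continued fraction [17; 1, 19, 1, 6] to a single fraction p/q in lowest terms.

Fold from the inside: start with 6/1.
  1 + 1/6 = 7/6
  19 + 6/7 = 139/7
  1 + 7/139 = 146/139
  17 + 139/146 = 2621/146

2621/146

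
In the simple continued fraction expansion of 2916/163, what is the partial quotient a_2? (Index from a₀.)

2916 = 17·163 + 145   →  a_0 = 17
163 = 1·145 + 18   →  a_1 = 1
145 = 8·18 + 1   →  a_2 = 8

8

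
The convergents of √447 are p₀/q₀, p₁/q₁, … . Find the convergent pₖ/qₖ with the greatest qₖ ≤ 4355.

√447 = [21; 7, 42, …] (period length 2).
Convergents:
  p_0/q_0 = 21/1
  p_1/q_1 = 148/7
  p_2/q_2 = 6237/295
  p_3/q_3 = 43807/2072
  p_4/q_4 = 1846131/87319
q_3 = 2072 ≤ 4355 < 87319 = q_4, so the answer is 43807/2072.

43807/2072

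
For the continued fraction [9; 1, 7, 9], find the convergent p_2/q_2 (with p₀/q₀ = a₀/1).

79/8

Using pₖ = aₖpₖ₋₁ + pₖ₋₂, qₖ = aₖqₖ₋₁ + qₖ₋₂ (with p₋₁=1, p₋₂=0, q₋₁=0, q₋₂=1):
  k=0: a=9, p=9, q=1
  k=1: a=1, p=10, q=1
  k=2: a=7, p=79, q=8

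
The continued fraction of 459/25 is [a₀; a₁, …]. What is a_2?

459 = 18·25 + 9   →  a_0 = 18
25 = 2·9 + 7   →  a_1 = 2
9 = 1·7 + 2   →  a_2 = 1

1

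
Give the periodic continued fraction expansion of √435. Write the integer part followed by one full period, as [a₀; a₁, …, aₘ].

[20; 1, 5, 1, 40]

a₀ = ⌊√435⌋ = 20.
With m₀=0, d₀=1 and mₖ₊₁ = dₖaₖ − mₖ, dₖ₊₁ = (n − mₖ₊₁²)/dₖ, aₖ₊₁ = ⌊(a₀+mₖ₊₁)/dₖ₊₁⌋:
  k=1: m=20, d=35, a=1
  k=2: m=15, d=6, a=5
  k=3: m=15, d=35, a=1
  k=4: m=20, d=1, a=40
d=1 and a=2a₀=40 at k=4, so the next step gives (m, d) = (20, 35) again — its k=1 value — and the period has length 4.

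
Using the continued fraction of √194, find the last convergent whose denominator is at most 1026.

5446/391

√194 = [13; 1, 12, 1, 26, …] (period length 4).
Convergents:
  p_0/q_0 = 13/1
  p_1/q_1 = 14/1
  p_2/q_2 = 181/13
  p_3/q_3 = 195/14
  p_4/q_4 = 5251/377
  p_5/q_5 = 5446/391
  p_6/q_6 = 70603/5069
q_5 = 391 ≤ 1026 < 5069 = q_6, so the answer is 5446/391.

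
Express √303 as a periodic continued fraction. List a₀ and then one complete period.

a₀ = ⌊√303⌋ = 17.
With m₀=0, d₀=1 and mₖ₊₁ = dₖaₖ − mₖ, dₖ₊₁ = (n − mₖ₊₁²)/dₖ, aₖ₊₁ = ⌊(a₀+mₖ₊₁)/dₖ₊₁⌋:
  k=1: m=17, d=14, a=2
  k=2: m=11, d=13, a=2
  k=3: m=15, d=6, a=5
  k=4: m=15, d=13, a=2
  k=5: m=11, d=14, a=2
  k=6: m=17, d=1, a=34
d=1 and a=2a₀=34 at k=6, so the next step gives (m, d) = (17, 14) again — its k=1 value — and the period has length 6.

[17; 2, 2, 5, 2, 2, 34]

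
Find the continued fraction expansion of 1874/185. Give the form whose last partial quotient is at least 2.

[10; 7, 1, 2, 2, 3]

1874 = 10·185 + 24
185 = 7·24 + 17
24 = 1·17 + 7
17 = 2·7 + 3
7 = 2·3 + 1
3 = 3·1 + 0  (stop)
So 1874/185 = [10; 7, 1, 2, 2, 3].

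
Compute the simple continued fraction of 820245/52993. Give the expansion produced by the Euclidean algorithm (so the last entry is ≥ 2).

[15; 2, 11, 18, 18, 7]

820245 = 15×52993 + 25350
52993 = 2×25350 + 2293
25350 = 11×2293 + 127
2293 = 18×127 + 7
127 = 18×7 + 1
7 = 7×1 + 0  (stop)
So 820245/52993 = [15; 2, 11, 18, 18, 7].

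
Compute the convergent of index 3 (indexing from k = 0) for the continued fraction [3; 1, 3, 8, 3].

124/33

Using pₖ = aₖpₖ₋₁ + pₖ₋₂, qₖ = aₖqₖ₋₁ + qₖ₋₂ (with p₋₁=1, p₋₂=0, q₋₁=0, q₋₂=1):
  k=0: a=3, p=3, q=1
  k=1: a=1, p=4, q=1
  k=2: a=3, p=15, q=4
  k=3: a=8, p=124, q=33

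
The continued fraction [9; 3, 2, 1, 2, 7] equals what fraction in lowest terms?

Using pₖ = aₖpₖ₋₁ + pₖ₋₂ and qₖ = aₖqₖ₋₁ + qₖ₋₂:
  k=0: a=9, p=9, q=1
  k=1: a=3, p=28, q=3
  k=2: a=2, p=65, q=7
  k=3: a=1, p=93, q=10
  k=4: a=2, p=251, q=27
  k=5: a=7, p=1850, q=199

1850/199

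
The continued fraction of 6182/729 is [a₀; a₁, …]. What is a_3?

14

6182 = 8·729 + 350   →  a_0 = 8
729 = 2·350 + 29   →  a_1 = 2
350 = 12·29 + 2   →  a_2 = 12
29 = 14·2 + 1   →  a_3 = 14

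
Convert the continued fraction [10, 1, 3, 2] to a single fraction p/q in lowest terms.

97/9

Fold from the inside: start with 2/1.
  3 + 1/2 = 7/2
  1 + 2/7 = 9/7
  10 + 7/9 = 97/9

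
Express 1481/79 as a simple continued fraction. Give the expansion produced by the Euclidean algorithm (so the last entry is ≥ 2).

1481 = 18*79 + 59
79 = 1*59 + 20
59 = 2*20 + 19
20 = 1*19 + 1
19 = 19*1 + 0  (stop)
So 1481/79 = [18; 1, 2, 1, 19].

[18; 1, 2, 1, 19]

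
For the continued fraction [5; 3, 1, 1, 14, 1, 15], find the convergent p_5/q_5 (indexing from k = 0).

576/109

Using pₖ = aₖpₖ₋₁ + pₖ₋₂, qₖ = aₖqₖ₋₁ + qₖ₋₂ (with p₋₁=1, p₋₂=0, q₋₁=0, q₋₂=1):
  k=0: a=5, p=5, q=1
  k=1: a=3, p=16, q=3
  k=2: a=1, p=21, q=4
  k=3: a=1, p=37, q=7
  k=4: a=14, p=539, q=102
  k=5: a=1, p=576, q=109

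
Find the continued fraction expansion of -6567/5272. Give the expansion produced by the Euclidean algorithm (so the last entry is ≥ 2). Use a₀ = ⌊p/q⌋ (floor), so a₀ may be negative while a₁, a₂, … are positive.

-6567 = -2·5272 + 3977
5272 = 1·3977 + 1295
3977 = 3·1295 + 92
1295 = 14·92 + 7
92 = 13·7 + 1
7 = 7·1 + 0  (stop)
So -6567/5272 = [-2; 1, 3, 14, 13, 7].

[-2; 1, 3, 14, 13, 7]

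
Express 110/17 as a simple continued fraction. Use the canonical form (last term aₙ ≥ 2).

110 = 6*17 + 8
17 = 2*8 + 1
8 = 8*1 + 0  (stop)
So 110/17 = [6; 2, 8].

[6; 2, 8]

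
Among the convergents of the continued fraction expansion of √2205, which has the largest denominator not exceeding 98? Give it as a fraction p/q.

√2205 = [46; 1, 22, 2, 22, 1, 92, …] (period length 6).
Convergents:
  p_0/q_0 = 46/1
  p_1/q_1 = 47/1
  p_2/q_2 = 1080/23
  p_3/q_3 = 2207/47
  p_4/q_4 = 49634/1057
q_3 = 47 ≤ 98 < 1057 = q_4, so the answer is 2207/47.

2207/47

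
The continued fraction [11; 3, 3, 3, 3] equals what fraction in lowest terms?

1232/109

Fold from the inside: start with 3/1.
  3 + 1/3 = 10/3
  3 + 3/10 = 33/10
  3 + 10/33 = 109/33
  11 + 33/109 = 1232/109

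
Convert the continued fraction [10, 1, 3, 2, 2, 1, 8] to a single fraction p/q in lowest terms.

Using pₖ = aₖpₖ₋₁ + pₖ₋₂ and qₖ = aₖqₖ₋₁ + qₖ₋₂:
  k=0: a=10, p=10, q=1
  k=1: a=1, p=11, q=1
  k=2: a=3, p=43, q=4
  k=3: a=2, p=97, q=9
  k=4: a=2, p=237, q=22
  k=5: a=1, p=334, q=31
  k=6: a=8, p=2909, q=270

2909/270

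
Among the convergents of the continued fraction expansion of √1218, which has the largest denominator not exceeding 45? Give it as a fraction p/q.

349/10

√1218 = [34; 1, 8, 1, 68, …] (period length 4).
Convergents:
  p_0/q_0 = 34/1
  p_1/q_1 = 35/1
  p_2/q_2 = 314/9
  p_3/q_3 = 349/10
  p_4/q_4 = 24046/689
q_3 = 10 ≤ 45 < 689 = q_4, so the answer is 349/10.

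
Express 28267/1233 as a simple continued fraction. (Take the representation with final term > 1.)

[22; 1, 12, 2, 2, 18]

28267 = 22×1233 + 1141
1233 = 1×1141 + 92
1141 = 12×92 + 37
92 = 2×37 + 18
37 = 2×18 + 1
18 = 18×1 + 0  (stop)
So 28267/1233 = [22; 1, 12, 2, 2, 18].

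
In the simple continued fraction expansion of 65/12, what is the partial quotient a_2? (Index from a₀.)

2

65 = 5·12 + 5   →  a_0 = 5
12 = 2·5 + 2   →  a_1 = 2
5 = 2·2 + 1   →  a_2 = 2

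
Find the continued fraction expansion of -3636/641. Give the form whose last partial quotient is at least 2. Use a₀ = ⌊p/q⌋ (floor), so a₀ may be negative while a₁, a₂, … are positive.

[-6; 3, 19, 11]

-3636 = -6×641 + 210
641 = 3×210 + 11
210 = 19×11 + 1
11 = 11×1 + 0  (stop)
So -3636/641 = [-6; 3, 19, 11].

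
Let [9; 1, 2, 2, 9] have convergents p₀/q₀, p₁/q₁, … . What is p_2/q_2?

Using pₖ = aₖpₖ₋₁ + pₖ₋₂, qₖ = aₖqₖ₋₁ + qₖ₋₂ (with p₋₁=1, p₋₂=0, q₋₁=0, q₋₂=1):
  k=0: a=9, p=9, q=1
  k=1: a=1, p=10, q=1
  k=2: a=2, p=29, q=3

29/3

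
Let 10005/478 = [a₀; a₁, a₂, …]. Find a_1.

10005 = 20·478 + 445   →  a_0 = 20
478 = 1·445 + 33   →  a_1 = 1

1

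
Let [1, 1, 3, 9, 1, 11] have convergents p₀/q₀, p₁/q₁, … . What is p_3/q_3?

Using pₖ = aₖpₖ₋₁ + pₖ₋₂, qₖ = aₖqₖ₋₁ + qₖ₋₂ (with p₋₁=1, p₋₂=0, q₋₁=0, q₋₂=1):
  k=0: a=1, p=1, q=1
  k=1: a=1, p=2, q=1
  k=2: a=3, p=7, q=4
  k=3: a=9, p=65, q=37

65/37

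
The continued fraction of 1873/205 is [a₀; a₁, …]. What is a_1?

1873 = 9·205 + 28   →  a_0 = 9
205 = 7·28 + 9   →  a_1 = 7

7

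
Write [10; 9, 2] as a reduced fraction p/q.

192/19

Fold from the inside: start with 2/1.
  9 + 1/2 = 19/2
  10 + 2/19 = 192/19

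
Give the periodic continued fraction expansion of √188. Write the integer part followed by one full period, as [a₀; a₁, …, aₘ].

[13; 1, 2, 2, 6, 2, 2, 1, 26]

a₀ = ⌊√188⌋ = 13.
With m₀=0, d₀=1 and mₖ₊₁ = dₖaₖ − mₖ, dₖ₊₁ = (n − mₖ₊₁²)/dₖ, aₖ₊₁ = ⌊(a₀+mₖ₊₁)/dₖ₊₁⌋:
  k=1: m=13, d=19, a=1
  k=2: m=6, d=8, a=2
  k=3: m=10, d=11, a=2
  k=4: m=12, d=4, a=6
  k=5: m=12, d=11, a=2
  k=6: m=10, d=8, a=2
  k=7: m=6, d=19, a=1
  k=8: m=13, d=1, a=26
d=1 and a=2a₀=26 at k=8, so the next step gives (m, d) = (13, 19) again — its k=1 value — and the period has length 8.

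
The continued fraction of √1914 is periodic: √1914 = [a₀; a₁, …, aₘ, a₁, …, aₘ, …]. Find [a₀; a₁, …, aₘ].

[43; 1, 2, 1, 86]

a₀ = ⌊√1914⌋ = 43.
With m₀=0, d₀=1 and mₖ₊₁ = dₖaₖ − mₖ, dₖ₊₁ = (n − mₖ₊₁²)/dₖ, aₖ₊₁ = ⌊(a₀+mₖ₊₁)/dₖ₊₁⌋:
  k=1: m=43, d=65, a=1
  k=2: m=22, d=22, a=2
  k=3: m=22, d=65, a=1
  k=4: m=43, d=1, a=86
d=1 and a=2a₀=86 at k=4, so the next step gives (m, d) = (43, 65) again — its k=1 value — and the period has length 4.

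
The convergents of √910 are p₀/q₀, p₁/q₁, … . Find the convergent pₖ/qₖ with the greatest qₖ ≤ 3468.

√910 = [30; 6, 60, …] (period length 2).
Convergents:
  p_0/q_0 = 30/1
  p_1/q_1 = 181/6
  p_2/q_2 = 10890/361
  p_3/q_3 = 65521/2172
  p_4/q_4 = 3942150/130681
q_3 = 2172 ≤ 3468 < 130681 = q_4, so the answer is 65521/2172.

65521/2172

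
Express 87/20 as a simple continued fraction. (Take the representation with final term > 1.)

87 = 4×20 + 7
20 = 2×7 + 6
7 = 1×6 + 1
6 = 6×1 + 0  (stop)
So 87/20 = [4; 2, 1, 6].

[4; 2, 1, 6]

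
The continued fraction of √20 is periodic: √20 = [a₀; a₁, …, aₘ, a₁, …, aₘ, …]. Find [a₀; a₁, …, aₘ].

[4; 2, 8]

a₀ = ⌊√20⌋ = 4.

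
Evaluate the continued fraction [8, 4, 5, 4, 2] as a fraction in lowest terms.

Using pₖ = aₖpₖ₋₁ + pₖ₋₂ and qₖ = aₖqₖ₋₁ + qₖ₋₂:
  k=0: a=8, p=8, q=1
  k=1: a=4, p=33, q=4
  k=2: a=5, p=173, q=21
  k=3: a=4, p=725, q=88
  k=4: a=2, p=1623, q=197

1623/197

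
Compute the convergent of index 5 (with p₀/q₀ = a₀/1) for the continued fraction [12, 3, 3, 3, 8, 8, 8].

Using pₖ = aₖpₖ₋₁ + pₖ₋₂, qₖ = aₖqₖ₋₁ + qₖ₋₂ (with p₋₁=1, p₋₂=0, q₋₁=0, q₋₂=1):
  k=0: a=12, p=12, q=1
  k=1: a=3, p=37, q=3
  k=2: a=3, p=123, q=10
  k=3: a=3, p=406, q=33
  k=4: a=8, p=3371, q=274
  k=5: a=8, p=27374, q=2225

27374/2225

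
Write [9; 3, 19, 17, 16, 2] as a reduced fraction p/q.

305507/32753

Fold from the inside: start with 2/1.
  16 + 1/2 = 33/2
  17 + 2/33 = 563/33
  19 + 33/563 = 10730/563
  3 + 563/10730 = 32753/10730
  9 + 10730/32753 = 305507/32753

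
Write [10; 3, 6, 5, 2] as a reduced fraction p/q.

2218/215

Fold from the inside: start with 2/1.
  5 + 1/2 = 11/2
  6 + 2/11 = 68/11
  3 + 11/68 = 215/68
  10 + 68/215 = 2218/215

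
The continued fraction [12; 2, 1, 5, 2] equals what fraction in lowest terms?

Fold from the inside: start with 2/1.
  5 + 1/2 = 11/2
  1 + 2/11 = 13/11
  2 + 11/13 = 37/13
  12 + 13/37 = 457/37

457/37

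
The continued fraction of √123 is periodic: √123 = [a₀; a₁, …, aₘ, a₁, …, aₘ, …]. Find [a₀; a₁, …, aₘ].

a₀ = ⌊√123⌋ = 11.
With m₀=0, d₀=1 and mₖ₊₁ = dₖaₖ − mₖ, dₖ₊₁ = (n − mₖ₊₁²)/dₖ, aₖ₊₁ = ⌊(a₀+mₖ₊₁)/dₖ₊₁⌋:
  k=1: m=11, d=2, a=11
  k=2: m=11, d=1, a=22
d=1 and a=2a₀=22 at k=2, so the next step gives (m, d) = (11, 2) again — its k=1 value — and the period has length 2.

[11; 11, 22]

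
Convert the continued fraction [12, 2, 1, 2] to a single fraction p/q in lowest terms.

99/8

Using pₖ = aₖpₖ₋₁ + pₖ₋₂ and qₖ = aₖqₖ₋₁ + qₖ₋₂:
  k=0: a=12, p=12, q=1
  k=1: a=2, p=25, q=2
  k=2: a=1, p=37, q=3
  k=3: a=2, p=99, q=8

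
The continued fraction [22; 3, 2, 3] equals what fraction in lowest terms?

535/24

Fold from the inside: start with 3/1.
  2 + 1/3 = 7/3
  3 + 3/7 = 24/7
  22 + 7/24 = 535/24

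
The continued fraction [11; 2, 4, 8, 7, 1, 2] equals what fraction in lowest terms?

Fold from the inside: start with 2/1.
  1 + 1/2 = 3/2
  7 + 2/3 = 23/3
  8 + 3/23 = 187/23
  4 + 23/187 = 771/187
  2 + 187/771 = 1729/771
  11 + 771/1729 = 19790/1729

19790/1729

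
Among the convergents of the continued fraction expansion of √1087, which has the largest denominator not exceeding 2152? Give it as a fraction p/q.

√1087 = [32; 1, 31, 1, 64, …] (period length 4).
Convergents:
  p_0/q_0 = 32/1
  p_1/q_1 = 33/1
  p_2/q_2 = 1055/32
  p_3/q_3 = 1088/33
  p_4/q_4 = 70687/2144
  p_5/q_5 = 71775/2177
q_4 = 2144 ≤ 2152 < 2177 = q_5, so the answer is 70687/2144.

70687/2144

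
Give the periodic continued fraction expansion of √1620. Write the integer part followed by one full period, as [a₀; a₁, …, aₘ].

[40; 4, 80]

a₀ = ⌊√1620⌋ = 40.
With m₀=0, d₀=1 and mₖ₊₁ = dₖaₖ − mₖ, dₖ₊₁ = (n − mₖ₊₁²)/dₖ, aₖ₊₁ = ⌊(a₀+mₖ₊₁)/dₖ₊₁⌋:
  k=1: m=40, d=20, a=4
  k=2: m=40, d=1, a=80
d=1 and a=2a₀=80 at k=2, so the next step gives (m, d) = (40, 20) again — its k=1 value — and the period has length 2.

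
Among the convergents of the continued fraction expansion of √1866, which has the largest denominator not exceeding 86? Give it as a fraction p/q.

√1866 = [43; 5, 14, 5, 86, …] (period length 4).
Convergents:
  p_0/q_0 = 43/1
  p_1/q_1 = 216/5
  p_2/q_2 = 3067/71
  p_3/q_3 = 15551/360
q_2 = 71 ≤ 86 < 360 = q_3, so the answer is 3067/71.

3067/71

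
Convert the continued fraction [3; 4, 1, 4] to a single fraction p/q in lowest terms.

77/24

Fold from the inside: start with 4/1.
  1 + 1/4 = 5/4
  4 + 4/5 = 24/5
  3 + 5/24 = 77/24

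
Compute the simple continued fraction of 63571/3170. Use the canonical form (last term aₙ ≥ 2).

63571 = 20*3170 + 171
3170 = 18*171 + 92
171 = 1*92 + 79
92 = 1*79 + 13
79 = 6*13 + 1
13 = 13*1 + 0  (stop)
So 63571/3170 = [20; 18, 1, 1, 6, 13].

[20; 18, 1, 1, 6, 13]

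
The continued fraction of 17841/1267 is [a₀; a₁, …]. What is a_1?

12

17841 = 14·1267 + 103   →  a_0 = 14
1267 = 12·103 + 31   →  a_1 = 12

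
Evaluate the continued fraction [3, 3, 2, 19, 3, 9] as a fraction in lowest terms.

Using pₖ = aₖpₖ₋₁ + pₖ₋₂ and qₖ = aₖqₖ₋₁ + qₖ₋₂:
  k=0: a=3, p=3, q=1
  k=1: a=3, p=10, q=3
  k=2: a=2, p=23, q=7
  k=3: a=19, p=447, q=136
  k=4: a=3, p=1364, q=415
  k=5: a=9, p=12723, q=3871

12723/3871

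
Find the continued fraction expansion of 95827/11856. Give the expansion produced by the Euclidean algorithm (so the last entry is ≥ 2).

95827 = 8·11856 + 979
11856 = 12·979 + 108
979 = 9·108 + 7
108 = 15·7 + 3
7 = 2·3 + 1
3 = 3·1 + 0  (stop)
So 95827/11856 = [8; 12, 9, 15, 2, 3].

[8; 12, 9, 15, 2, 3]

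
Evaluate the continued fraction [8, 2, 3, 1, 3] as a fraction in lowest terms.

Fold from the inside: start with 3/1.
  1 + 1/3 = 4/3
  3 + 3/4 = 15/4
  2 + 4/15 = 34/15
  8 + 15/34 = 287/34

287/34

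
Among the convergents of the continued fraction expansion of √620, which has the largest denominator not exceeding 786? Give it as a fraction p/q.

12425/499

√620 = [24; 1, 8, 1, 48, …] (period length 4).
Convergents:
  p_0/q_0 = 24/1
  p_1/q_1 = 25/1
  p_2/q_2 = 224/9
  p_3/q_3 = 249/10
  p_4/q_4 = 12176/489
  p_5/q_5 = 12425/499
  p_6/q_6 = 111576/4481
q_5 = 499 ≤ 786 < 4481 = q_6, so the answer is 12425/499.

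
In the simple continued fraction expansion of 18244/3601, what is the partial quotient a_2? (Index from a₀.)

14

18244 = 5·3601 + 239   →  a_0 = 5
3601 = 15·239 + 16   →  a_1 = 15
239 = 14·16 + 15   →  a_2 = 14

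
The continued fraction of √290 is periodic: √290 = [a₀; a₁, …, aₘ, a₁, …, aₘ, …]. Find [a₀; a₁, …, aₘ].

a₀ = ⌊√290⌋ = 17.
With m₀=0, d₀=1 and mₖ₊₁ = dₖaₖ − mₖ, dₖ₊₁ = (n − mₖ₊₁²)/dₖ, aₖ₊₁ = ⌊(a₀+mₖ₊₁)/dₖ₊₁⌋:
  k=1: m=17, d=1, a=34
d=1 and a=2a₀=34 at k=1, so the next step gives (m, d) = (17, 1) again — its k=1 value — and the period has length 1.

[17; 34]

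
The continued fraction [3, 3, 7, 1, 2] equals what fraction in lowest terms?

Using pₖ = aₖpₖ₋₁ + pₖ₋₂ and qₖ = aₖqₖ₋₁ + qₖ₋₂:
  k=0: a=3, p=3, q=1
  k=1: a=3, p=10, q=3
  k=2: a=7, p=73, q=22
  k=3: a=1, p=83, q=25
  k=4: a=2, p=239, q=72

239/72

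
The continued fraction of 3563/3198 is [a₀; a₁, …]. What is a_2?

3563 = 1·3198 + 365   →  a_0 = 1
3198 = 8·365 + 278   →  a_1 = 8
365 = 1·278 + 87   →  a_2 = 1

1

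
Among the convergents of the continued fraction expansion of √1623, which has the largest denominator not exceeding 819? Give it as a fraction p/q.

15188/377

√1623 = [40; 3, 2, 26, 2, 3, 80, …] (period length 6).
Convergents:
  p_0/q_0 = 40/1
  p_1/q_1 = 121/3
  p_2/q_2 = 282/7
  p_3/q_3 = 7453/185
  p_4/q_4 = 15188/377
  p_5/q_5 = 53017/1316
q_4 = 377 ≤ 819 < 1316 = q_5, so the answer is 15188/377.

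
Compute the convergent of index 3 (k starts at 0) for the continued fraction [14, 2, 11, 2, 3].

Using pₖ = aₖpₖ₋₁ + pₖ₋₂, qₖ = aₖqₖ₋₁ + qₖ₋₂ (with p₋₁=1, p₋₂=0, q₋₁=0, q₋₂=1):
  k=0: a=14, p=14, q=1
  k=1: a=2, p=29, q=2
  k=2: a=11, p=333, q=23
  k=3: a=2, p=695, q=48

695/48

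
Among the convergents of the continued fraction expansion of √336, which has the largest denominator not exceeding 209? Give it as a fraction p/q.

√336 = [18; 3, 36, …] (period length 2).
Convergents:
  p_0/q_0 = 18/1
  p_1/q_1 = 55/3
  p_2/q_2 = 1998/109
  p_3/q_3 = 6049/330
q_2 = 109 ≤ 209 < 330 = q_3, so the answer is 1998/109.

1998/109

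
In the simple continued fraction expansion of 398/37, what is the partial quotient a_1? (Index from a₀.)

398 = 10·37 + 28   →  a_0 = 10
37 = 1·28 + 9   →  a_1 = 1

1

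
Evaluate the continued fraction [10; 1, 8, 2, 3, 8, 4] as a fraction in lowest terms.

Using pₖ = aₖpₖ₋₁ + pₖ₋₂ and qₖ = aₖqₖ₋₁ + qₖ₋₂:
  k=0: a=10, p=10, q=1
  k=1: a=1, p=11, q=1
  k=2: a=8, p=98, q=9
  k=3: a=2, p=207, q=19
  k=4: a=3, p=719, q=66
  k=5: a=8, p=5959, q=547
  k=6: a=4, p=24555, q=2254

24555/2254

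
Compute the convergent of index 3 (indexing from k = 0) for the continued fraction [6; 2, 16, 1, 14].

Using pₖ = aₖpₖ₋₁ + pₖ₋₂, qₖ = aₖqₖ₋₁ + qₖ₋₂ (with p₋₁=1, p₋₂=0, q₋₁=0, q₋₂=1):
  k=0: a=6, p=6, q=1
  k=1: a=2, p=13, q=2
  k=2: a=16, p=214, q=33
  k=3: a=1, p=227, q=35

227/35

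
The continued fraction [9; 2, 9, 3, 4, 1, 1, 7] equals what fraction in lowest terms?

Fold from the inside: start with 7/1.
  1 + 1/7 = 8/7
  1 + 7/8 = 15/8
  4 + 8/15 = 68/15
  3 + 15/68 = 219/68
  9 + 68/219 = 2039/219
  2 + 219/2039 = 4297/2039
  9 + 2039/4297 = 40712/4297

40712/4297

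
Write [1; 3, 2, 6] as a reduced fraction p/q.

Using pₖ = aₖpₖ₋₁ + pₖ₋₂ and qₖ = aₖqₖ₋₁ + qₖ₋₂:
  k=0: a=1, p=1, q=1
  k=1: a=3, p=4, q=3
  k=2: a=2, p=9, q=7
  k=3: a=6, p=58, q=45

58/45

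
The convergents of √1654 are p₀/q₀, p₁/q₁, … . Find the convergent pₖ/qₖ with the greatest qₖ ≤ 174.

√1654 = [40; 1, 2, 40, 2, 1, 80, …] (period length 6).
Convergents:
  p_0/q_0 = 40/1
  p_1/q_1 = 41/1
  p_2/q_2 = 122/3
  p_3/q_3 = 4921/121
  p_4/q_4 = 9964/245
q_3 = 121 ≤ 174 < 245 = q_4, so the answer is 4921/121.

4921/121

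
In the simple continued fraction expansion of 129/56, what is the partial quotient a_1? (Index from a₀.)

129 = 2·56 + 17   →  a_0 = 2
56 = 3·17 + 5   →  a_1 = 3

3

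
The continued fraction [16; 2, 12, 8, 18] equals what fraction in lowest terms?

60334/3661

Using pₖ = aₖpₖ₋₁ + pₖ₋₂ and qₖ = aₖqₖ₋₁ + qₖ₋₂:
  k=0: a=16, p=16, q=1
  k=1: a=2, p=33, q=2
  k=2: a=12, p=412, q=25
  k=3: a=8, p=3329, q=202
  k=4: a=18, p=60334, q=3661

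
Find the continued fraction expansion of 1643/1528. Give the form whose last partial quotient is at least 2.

[1; 13, 3, 2, 16]

1643 = 1*1528 + 115
1528 = 13*115 + 33
115 = 3*33 + 16
33 = 2*16 + 1
16 = 16*1 + 0  (stop)
So 1643/1528 = [1; 13, 3, 2, 16].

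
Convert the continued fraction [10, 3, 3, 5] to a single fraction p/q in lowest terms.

546/53

Fold from the inside: start with 5/1.
  3 + 1/5 = 16/5
  3 + 5/16 = 53/16
  10 + 16/53 = 546/53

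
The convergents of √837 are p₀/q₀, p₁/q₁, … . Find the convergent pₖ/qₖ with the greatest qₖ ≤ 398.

11312/391

√837 = [28; 1, 13, 2, 13, 1, 56, …] (period length 6).
Convergents:
  p_0/q_0 = 28/1
  p_1/q_1 = 29/1
  p_2/q_2 = 405/14
  p_3/q_3 = 839/29
  p_4/q_4 = 11312/391
  p_5/q_5 = 12151/420
q_4 = 391 ≤ 398 < 420 = q_5, so the answer is 11312/391.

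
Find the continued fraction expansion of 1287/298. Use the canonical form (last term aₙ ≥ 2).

[4; 3, 7, 3, 4]

1287 = 4·298 + 95
298 = 3·95 + 13
95 = 7·13 + 4
13 = 3·4 + 1
4 = 4·1 + 0  (stop)
So 1287/298 = [4; 3, 7, 3, 4].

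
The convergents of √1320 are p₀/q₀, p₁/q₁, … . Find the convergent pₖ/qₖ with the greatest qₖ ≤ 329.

√1320 = [36; 3, 72, …] (period length 2).
Convergents:
  p_0/q_0 = 36/1
  p_1/q_1 = 109/3
  p_2/q_2 = 7884/217
  p_3/q_3 = 23761/654
q_2 = 217 ≤ 329 < 654 = q_3, so the answer is 7884/217.

7884/217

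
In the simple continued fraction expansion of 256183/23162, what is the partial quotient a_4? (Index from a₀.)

256183 = 11·23162 + 1401   →  a_0 = 11
23162 = 16·1401 + 746   →  a_1 = 16
1401 = 1·746 + 655   →  a_2 = 1
746 = 1·655 + 91   →  a_3 = 1
655 = 7·91 + 18   →  a_4 = 7

7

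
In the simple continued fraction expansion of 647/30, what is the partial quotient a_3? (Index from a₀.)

3

647 = 21·30 + 17   →  a_0 = 21
30 = 1·17 + 13   →  a_1 = 1
17 = 1·13 + 4   →  a_2 = 1
13 = 3·4 + 1   →  a_3 = 3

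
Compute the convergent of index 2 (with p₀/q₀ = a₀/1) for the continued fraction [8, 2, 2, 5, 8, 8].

42/5

Using pₖ = aₖpₖ₋₁ + pₖ₋₂, qₖ = aₖqₖ₋₁ + qₖ₋₂ (with p₋₁=1, p₋₂=0, q₋₁=0, q₋₂=1):
  k=0: a=8, p=8, q=1
  k=1: a=2, p=17, q=2
  k=2: a=2, p=42, q=5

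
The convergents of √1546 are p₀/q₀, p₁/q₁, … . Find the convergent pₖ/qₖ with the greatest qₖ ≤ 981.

13919/354

√1546 = [39; 3, 7, 1, 1, 7, 3, 78, …] (period length 7).
Convergents:
  p_0/q_0 = 39/1
  p_1/q_1 = 118/3
  p_2/q_2 = 865/22
  p_3/q_3 = 983/25
  p_4/q_4 = 1848/47
  p_5/q_5 = 13919/354
  p_6/q_6 = 43605/1109
q_5 = 354 ≤ 981 < 1109 = q_6, so the answer is 13919/354.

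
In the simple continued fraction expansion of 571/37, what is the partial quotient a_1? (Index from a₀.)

2

571 = 15·37 + 16   →  a_0 = 15
37 = 2·16 + 5   →  a_1 = 2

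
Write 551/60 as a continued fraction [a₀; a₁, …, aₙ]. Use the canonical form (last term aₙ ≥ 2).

551 = 9*60 + 11
60 = 5*11 + 5
11 = 2*5 + 1
5 = 5*1 + 0  (stop)
So 551/60 = [9; 5, 2, 5].

[9; 5, 2, 5]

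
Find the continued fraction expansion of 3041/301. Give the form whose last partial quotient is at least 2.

3041 = 10×301 + 31
301 = 9×31 + 22
31 = 1×22 + 9
22 = 2×9 + 4
9 = 2×4 + 1
4 = 4×1 + 0  (stop)
So 3041/301 = [10; 9, 1, 2, 2, 4].

[10; 9, 1, 2, 2, 4]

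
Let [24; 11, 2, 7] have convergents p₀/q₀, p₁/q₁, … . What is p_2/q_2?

554/23

Using pₖ = aₖpₖ₋₁ + pₖ₋₂, qₖ = aₖqₖ₋₁ + qₖ₋₂ (with p₋₁=1, p₋₂=0, q₋₁=0, q₋₂=1):
  k=0: a=24, p=24, q=1
  k=1: a=11, p=265, q=11
  k=2: a=2, p=554, q=23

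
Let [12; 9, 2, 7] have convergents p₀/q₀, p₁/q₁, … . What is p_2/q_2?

230/19

Using pₖ = aₖpₖ₋₁ + pₖ₋₂, qₖ = aₖqₖ₋₁ + qₖ₋₂ (with p₋₁=1, p₋₂=0, q₋₁=0, q₋₂=1):
  k=0: a=12, p=12, q=1
  k=1: a=9, p=109, q=9
  k=2: a=2, p=230, q=19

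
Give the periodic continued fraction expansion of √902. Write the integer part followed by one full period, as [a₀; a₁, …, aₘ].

[30; 30, 60]

a₀ = ⌊√902⌋ = 30.
With m₀=0, d₀=1 and mₖ₊₁ = dₖaₖ − mₖ, dₖ₊₁ = (n − mₖ₊₁²)/dₖ, aₖ₊₁ = ⌊(a₀+mₖ₊₁)/dₖ₊₁⌋:
  k=1: m=30, d=2, a=30
  k=2: m=30, d=1, a=60
d=1 and a=2a₀=60 at k=2, so the next step gives (m, d) = (30, 2) again — its k=1 value — and the period has length 2.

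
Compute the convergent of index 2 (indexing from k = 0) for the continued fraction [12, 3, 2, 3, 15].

86/7

Using pₖ = aₖpₖ₋₁ + pₖ₋₂, qₖ = aₖqₖ₋₁ + qₖ₋₂ (with p₋₁=1, p₋₂=0, q₋₁=0, q₋₂=1):
  k=0: a=12, p=12, q=1
  k=1: a=3, p=37, q=3
  k=2: a=2, p=86, q=7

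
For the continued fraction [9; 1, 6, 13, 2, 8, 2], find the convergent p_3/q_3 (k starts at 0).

907/92

Using pₖ = aₖpₖ₋₁ + pₖ₋₂, qₖ = aₖqₖ₋₁ + qₖ₋₂ (with p₋₁=1, p₋₂=0, q₋₁=0, q₋₂=1):
  k=0: a=9, p=9, q=1
  k=1: a=1, p=10, q=1
  k=2: a=6, p=69, q=7
  k=3: a=13, p=907, q=92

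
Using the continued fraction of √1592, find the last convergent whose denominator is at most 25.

399/10

√1592 = [39; 1, 8, 1, 78, …] (period length 4).
Convergents:
  p_0/q_0 = 39/1
  p_1/q_1 = 40/1
  p_2/q_2 = 359/9
  p_3/q_3 = 399/10
  p_4/q_4 = 31481/789
q_3 = 10 ≤ 25 < 789 = q_4, so the answer is 399/10.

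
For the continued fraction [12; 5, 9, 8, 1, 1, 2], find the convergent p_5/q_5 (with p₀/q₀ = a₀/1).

9659/792

Using pₖ = aₖpₖ₋₁ + pₖ₋₂, qₖ = aₖqₖ₋₁ + qₖ₋₂ (with p₋₁=1, p₋₂=0, q₋₁=0, q₋₂=1):
  k=0: a=12, p=12, q=1
  k=1: a=5, p=61, q=5
  k=2: a=9, p=561, q=46
  k=3: a=8, p=4549, q=373
  k=4: a=1, p=5110, q=419
  k=5: a=1, p=9659, q=792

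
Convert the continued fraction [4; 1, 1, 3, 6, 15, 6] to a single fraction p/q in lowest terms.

18483/4046

Using pₖ = aₖpₖ₋₁ + pₖ₋₂ and qₖ = aₖqₖ₋₁ + qₖ₋₂:
  k=0: a=4, p=4, q=1
  k=1: a=1, p=5, q=1
  k=2: a=1, p=9, q=2
  k=3: a=3, p=32, q=7
  k=4: a=6, p=201, q=44
  k=5: a=15, p=3047, q=667
  k=6: a=6, p=18483, q=4046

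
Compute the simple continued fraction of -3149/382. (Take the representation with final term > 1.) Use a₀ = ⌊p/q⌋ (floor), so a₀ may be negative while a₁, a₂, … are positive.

[-9; 1, 3, 9, 3, 3]

-3149 = -9*382 + 289
382 = 1*289 + 93
289 = 3*93 + 10
93 = 9*10 + 3
10 = 3*3 + 1
3 = 3*1 + 0  (stop)
So -3149/382 = [-9; 1, 3, 9, 3, 3].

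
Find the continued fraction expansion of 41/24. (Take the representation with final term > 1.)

[1; 1, 2, 2, 3]

41 = 1*24 + 17
24 = 1*17 + 7
17 = 2*7 + 3
7 = 2*3 + 1
3 = 3*1 + 0  (stop)
So 41/24 = [1; 1, 2, 2, 3].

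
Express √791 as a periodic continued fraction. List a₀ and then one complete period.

[28; 8, 56]

a₀ = ⌊√791⌋ = 28.
With m₀=0, d₀=1 and mₖ₊₁ = dₖaₖ − mₖ, dₖ₊₁ = (n − mₖ₊₁²)/dₖ, aₖ₊₁ = ⌊(a₀+mₖ₊₁)/dₖ₊₁⌋:
  k=1: m=28, d=7, a=8
  k=2: m=28, d=1, a=56
d=1 and a=2a₀=56 at k=2, so the next step gives (m, d) = (28, 7) again — its k=1 value — and the period has length 2.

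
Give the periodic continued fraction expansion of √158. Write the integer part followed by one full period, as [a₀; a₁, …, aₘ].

[12; 1, 1, 3, 12, 3, 1, 1, 24]

a₀ = ⌊√158⌋ = 12.
With m₀=0, d₀=1 and mₖ₊₁ = dₖaₖ − mₖ, dₖ₊₁ = (n − mₖ₊₁²)/dₖ, aₖ₊₁ = ⌊(a₀+mₖ₊₁)/dₖ₊₁⌋:
  k=1: m=12, d=14, a=1
  k=2: m=2, d=11, a=1
  k=3: m=9, d=7, a=3
  k=4: m=12, d=2, a=12
  k=5: m=12, d=7, a=3
  k=6: m=9, d=11, a=1
  k=7: m=2, d=14, a=1
  k=8: m=12, d=1, a=24
d=1 and a=2a₀=24 at k=8, so the next step gives (m, d) = (12, 14) again — its k=1 value — and the period has length 8.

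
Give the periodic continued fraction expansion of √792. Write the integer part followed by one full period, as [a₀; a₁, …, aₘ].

a₀ = ⌊√792⌋ = 28.
With m₀=0, d₀=1 and mₖ₊₁ = dₖaₖ − mₖ, dₖ₊₁ = (n − mₖ₊₁²)/dₖ, aₖ₊₁ = ⌊(a₀+mₖ₊₁)/dₖ₊₁⌋:
  k=1: m=28, d=8, a=7
  k=2: m=28, d=1, a=56
d=1 and a=2a₀=56 at k=2, so the next step gives (m, d) = (28, 8) again — its k=1 value — and the period has length 2.

[28; 7, 56]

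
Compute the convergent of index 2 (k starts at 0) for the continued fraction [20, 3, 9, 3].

569/28

Using pₖ = aₖpₖ₋₁ + pₖ₋₂, qₖ = aₖqₖ₋₁ + qₖ₋₂ (with p₋₁=1, p₋₂=0, q₋₁=0, q₋₂=1):
  k=0: a=20, p=20, q=1
  k=1: a=3, p=61, q=3
  k=2: a=9, p=569, q=28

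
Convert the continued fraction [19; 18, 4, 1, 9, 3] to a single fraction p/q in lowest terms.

52725/2767

Fold from the inside: start with 3/1.
  9 + 1/3 = 28/3
  1 + 3/28 = 31/28
  4 + 28/31 = 152/31
  18 + 31/152 = 2767/152
  19 + 152/2767 = 52725/2767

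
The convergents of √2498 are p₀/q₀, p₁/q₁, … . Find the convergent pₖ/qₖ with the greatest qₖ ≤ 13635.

249850/4999

√2498 = [49; 1, 48, 1, 98, …] (period length 4).
Convergents:
  p_0/q_0 = 49/1
  p_1/q_1 = 50/1
  p_2/q_2 = 2449/49
  p_3/q_3 = 2499/50
  p_4/q_4 = 247351/4949
  p_5/q_5 = 249850/4999
  p_6/q_6 = 12240151/244901
q_5 = 4999 ≤ 13635 < 244901 = q_6, so the answer is 249850/4999.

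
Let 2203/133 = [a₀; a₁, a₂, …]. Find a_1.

2203 = 16·133 + 75   →  a_0 = 16
133 = 1·75 + 58   →  a_1 = 1

1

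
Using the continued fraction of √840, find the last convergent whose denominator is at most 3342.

95788/3305

√840 = [28; 1, 56, …] (period length 2).
Convergents:
  p_0/q_0 = 28/1
  p_1/q_1 = 29/1
  p_2/q_2 = 1652/57
  p_3/q_3 = 1681/58
  p_4/q_4 = 95788/3305
  p_5/q_5 = 97469/3363
q_4 = 3305 ≤ 3342 < 3363 = q_5, so the answer is 95788/3305.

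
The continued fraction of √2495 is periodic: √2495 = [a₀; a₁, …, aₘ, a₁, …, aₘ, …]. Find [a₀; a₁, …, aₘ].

a₀ = ⌊√2495⌋ = 49.

[49; 1, 18, 1, 98]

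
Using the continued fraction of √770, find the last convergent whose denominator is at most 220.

√770 = [27; 1, 2, 1, 54, …] (period length 4).
Convergents:
  p_0/q_0 = 27/1
  p_1/q_1 = 28/1
  p_2/q_2 = 83/3
  p_3/q_3 = 111/4
  p_4/q_4 = 6077/219
  p_5/q_5 = 6188/223
q_4 = 219 ≤ 220 < 223 = q_5, so the answer is 6077/219.

6077/219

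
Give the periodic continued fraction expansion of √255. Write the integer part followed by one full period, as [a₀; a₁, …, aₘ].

[15; 1, 30]

a₀ = ⌊√255⌋ = 15.
With m₀=0, d₀=1 and mₖ₊₁ = dₖaₖ − mₖ, dₖ₊₁ = (n − mₖ₊₁²)/dₖ, aₖ₊₁ = ⌊(a₀+mₖ₊₁)/dₖ₊₁⌋:
  k=1: m=15, d=30, a=1
  k=2: m=15, d=1, a=30
d=1 and a=2a₀=30 at k=2, so the next step gives (m, d) = (15, 30) again — its k=1 value — and the period has length 2.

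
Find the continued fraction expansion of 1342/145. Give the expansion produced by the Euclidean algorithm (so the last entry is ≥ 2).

[9; 3, 1, 11, 3]

1342 = 9*145 + 37
145 = 3*37 + 34
37 = 1*34 + 3
34 = 11*3 + 1
3 = 3*1 + 0  (stop)
So 1342/145 = [9; 3, 1, 11, 3].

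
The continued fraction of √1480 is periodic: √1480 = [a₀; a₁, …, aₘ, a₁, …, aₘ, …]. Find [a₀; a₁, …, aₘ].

[38; 2, 8, 19, 8, 2, 76]

a₀ = ⌊√1480⌋ = 38.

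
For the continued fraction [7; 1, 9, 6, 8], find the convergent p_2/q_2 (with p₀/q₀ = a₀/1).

Using pₖ = aₖpₖ₋₁ + pₖ₋₂, qₖ = aₖqₖ₋₁ + qₖ₋₂ (with p₋₁=1, p₋₂=0, q₋₁=0, q₋₂=1):
  k=0: a=7, p=7, q=1
  k=1: a=1, p=8, q=1
  k=2: a=9, p=79, q=10

79/10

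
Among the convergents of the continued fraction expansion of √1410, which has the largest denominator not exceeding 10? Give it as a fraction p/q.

√1410 = [37; 1, 1, 4, 1, 1, 74, …] (period length 6).
Convergents:
  p_0/q_0 = 37/1
  p_1/q_1 = 38/1
  p_2/q_2 = 75/2
  p_3/q_3 = 338/9
  p_4/q_4 = 413/11
q_3 = 9 ≤ 10 < 11 = q_4, so the answer is 338/9.

338/9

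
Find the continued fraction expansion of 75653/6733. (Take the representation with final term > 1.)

[11; 4, 4, 3, 1, 4, 6, 3]

75653 = 11·6733 + 1590
6733 = 4·1590 + 373
1590 = 4·373 + 98
373 = 3·98 + 79
98 = 1·79 + 19
79 = 4·19 + 3
19 = 6·3 + 1
3 = 3·1 + 0  (stop)
So 75653/6733 = [11; 4, 4, 3, 1, 4, 6, 3].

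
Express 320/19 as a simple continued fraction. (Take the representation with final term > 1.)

[16; 1, 5, 3]

320 = 16·19 + 16
19 = 1·16 + 3
16 = 5·3 + 1
3 = 3·1 + 0  (stop)
So 320/19 = [16; 1, 5, 3].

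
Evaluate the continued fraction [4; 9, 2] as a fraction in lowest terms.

78/19

Using pₖ = aₖpₖ₋₁ + pₖ₋₂ and qₖ = aₖqₖ₋₁ + qₖ₋₂:
  k=0: a=4, p=4, q=1
  k=1: a=9, p=37, q=9
  k=2: a=2, p=78, q=19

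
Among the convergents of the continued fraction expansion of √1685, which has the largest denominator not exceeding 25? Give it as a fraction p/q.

862/21

√1685 = [41; 20, 1, 1, 20, 82, …] (period length 5).
Convergents:
  p_0/q_0 = 41/1
  p_1/q_1 = 821/20
  p_2/q_2 = 862/21
  p_3/q_3 = 1683/41
q_2 = 21 ≤ 25 < 41 = q_3, so the answer is 862/21.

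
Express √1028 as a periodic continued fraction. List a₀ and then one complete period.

a₀ = ⌊√1028⌋ = 32.
With m₀=0, d₀=1 and mₖ₊₁ = dₖaₖ − mₖ, dₖ₊₁ = (n − mₖ₊₁²)/dₖ, aₖ₊₁ = ⌊(a₀+mₖ₊₁)/dₖ₊₁⌋:
  k=1: m=32, d=4, a=16
  k=2: m=32, d=1, a=64
d=1 and a=2a₀=64 at k=2, so the next step gives (m, d) = (32, 4) again — its k=1 value — and the period has length 2.

[32; 16, 64]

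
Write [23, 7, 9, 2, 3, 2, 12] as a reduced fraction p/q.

Fold from the inside: start with 12/1.
  2 + 1/12 = 25/12
  3 + 12/25 = 87/25
  2 + 25/87 = 199/87
  9 + 87/199 = 1878/199
  7 + 199/1878 = 13345/1878
  23 + 1878/13345 = 308813/13345

308813/13345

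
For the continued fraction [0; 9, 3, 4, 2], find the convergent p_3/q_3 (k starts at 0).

13/121

Using pₖ = aₖpₖ₋₁ + pₖ₋₂, qₖ = aₖqₖ₋₁ + qₖ₋₂ (with p₋₁=1, p₋₂=0, q₋₁=0, q₋₂=1):
  k=0: a=0, p=0, q=1
  k=1: a=9, p=1, q=9
  k=2: a=3, p=3, q=28
  k=3: a=4, p=13, q=121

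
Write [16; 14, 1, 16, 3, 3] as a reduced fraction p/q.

Using pₖ = aₖpₖ₋₁ + pₖ₋₂ and qₖ = aₖqₖ₋₁ + qₖ₋₂:
  k=0: a=16, p=16, q=1
  k=1: a=14, p=225, q=14
  k=2: a=1, p=241, q=15
  k=3: a=16, p=4081, q=254
  k=4: a=3, p=12484, q=777
  k=5: a=3, p=41533, q=2585

41533/2585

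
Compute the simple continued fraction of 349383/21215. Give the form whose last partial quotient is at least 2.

349383 = 16*21215 + 9943
21215 = 2*9943 + 1329
9943 = 7*1329 + 640
1329 = 2*640 + 49
640 = 13*49 + 3
49 = 16*3 + 1
3 = 3*1 + 0  (stop)
So 349383/21215 = [16; 2, 7, 2, 13, 16, 3].

[16; 2, 7, 2, 13, 16, 3]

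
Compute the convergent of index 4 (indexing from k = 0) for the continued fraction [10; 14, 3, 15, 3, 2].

20341/2020

Using pₖ = aₖpₖ₋₁ + pₖ₋₂, qₖ = aₖqₖ₋₁ + qₖ₋₂ (with p₋₁=1, p₋₂=0, q₋₁=0, q₋₂=1):
  k=0: a=10, p=10, q=1
  k=1: a=14, p=141, q=14
  k=2: a=3, p=433, q=43
  k=3: a=15, p=6636, q=659
  k=4: a=3, p=20341, q=2020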